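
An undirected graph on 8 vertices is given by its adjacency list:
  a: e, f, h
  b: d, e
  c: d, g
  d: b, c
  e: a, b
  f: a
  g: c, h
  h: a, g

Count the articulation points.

1

Removing a increases the component count from 1 to 2, so a is a cut vertex.
By contrast removing e leaves 1 component; it is not a cut vertex. No other vertex is a cut vertex either.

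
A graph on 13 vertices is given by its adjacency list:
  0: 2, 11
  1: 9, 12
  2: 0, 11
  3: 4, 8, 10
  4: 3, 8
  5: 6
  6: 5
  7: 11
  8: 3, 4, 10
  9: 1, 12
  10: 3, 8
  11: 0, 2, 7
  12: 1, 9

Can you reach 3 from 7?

The component containing 7 is {0, 2, 7, 11}, and 3 is not in it.

No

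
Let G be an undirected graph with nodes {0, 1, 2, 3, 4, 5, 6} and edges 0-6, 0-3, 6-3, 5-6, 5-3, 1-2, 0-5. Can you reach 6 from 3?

Yes

From 3 we can reach 0, 3, 5, 6, which includes 6.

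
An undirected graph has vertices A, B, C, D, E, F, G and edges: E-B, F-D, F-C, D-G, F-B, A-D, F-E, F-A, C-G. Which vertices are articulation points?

F

Removing F increases the component count from 1 to 2, so F is a cut vertex.
By contrast removing C leaves 1 component; it is not a cut vertex. No other vertex is a cut vertex either.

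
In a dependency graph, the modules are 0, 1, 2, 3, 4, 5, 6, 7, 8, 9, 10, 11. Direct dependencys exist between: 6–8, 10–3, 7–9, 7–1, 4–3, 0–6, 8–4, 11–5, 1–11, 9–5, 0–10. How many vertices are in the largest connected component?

6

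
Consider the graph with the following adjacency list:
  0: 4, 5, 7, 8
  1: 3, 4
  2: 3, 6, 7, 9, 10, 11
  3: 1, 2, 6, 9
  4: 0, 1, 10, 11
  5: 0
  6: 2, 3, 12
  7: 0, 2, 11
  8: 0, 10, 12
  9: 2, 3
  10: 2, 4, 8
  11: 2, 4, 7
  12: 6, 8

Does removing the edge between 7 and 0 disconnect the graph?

After removing 7-0, the path 7-11-4-0 still connects them, so the edge is not a bridge.

No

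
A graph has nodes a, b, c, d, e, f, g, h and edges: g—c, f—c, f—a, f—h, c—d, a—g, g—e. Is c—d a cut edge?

Yes

Removing c—d leaves no path between c and d: the component count goes from 2 to 3. So it is a bridge.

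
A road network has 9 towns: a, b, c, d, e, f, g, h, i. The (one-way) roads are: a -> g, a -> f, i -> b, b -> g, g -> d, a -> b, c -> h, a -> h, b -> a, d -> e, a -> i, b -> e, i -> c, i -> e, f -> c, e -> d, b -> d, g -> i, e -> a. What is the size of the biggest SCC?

6

{a, b, d, e, g, i} are all mutually reachable — one SCC of size 6.
{c} is an SCC by itself.
{h} is an SCC by itself.
{f} is an SCC by itself.
The largest has 6 vertices.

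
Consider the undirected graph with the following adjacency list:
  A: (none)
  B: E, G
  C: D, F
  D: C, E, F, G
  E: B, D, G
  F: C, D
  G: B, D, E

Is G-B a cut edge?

After removing G-B, the path G-E-B still connects them, so the edge is not a bridge.

No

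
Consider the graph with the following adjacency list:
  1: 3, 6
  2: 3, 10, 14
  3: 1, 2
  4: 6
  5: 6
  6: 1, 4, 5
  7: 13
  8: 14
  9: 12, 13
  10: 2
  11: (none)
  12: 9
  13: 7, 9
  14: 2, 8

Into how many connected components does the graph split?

3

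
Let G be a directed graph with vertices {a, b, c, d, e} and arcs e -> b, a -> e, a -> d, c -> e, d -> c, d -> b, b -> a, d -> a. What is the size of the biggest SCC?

{a, b, c, d, e} are all mutually reachable — one SCC of size 5.
The largest has 5 vertices.

5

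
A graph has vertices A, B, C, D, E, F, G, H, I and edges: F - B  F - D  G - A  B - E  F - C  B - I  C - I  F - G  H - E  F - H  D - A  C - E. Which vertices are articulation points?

F

Removing F increases the component count from 1 to 2, so F is a cut vertex.
By contrast removing H leaves 1 component; it is not a cut vertex. No other vertex is a cut vertex either.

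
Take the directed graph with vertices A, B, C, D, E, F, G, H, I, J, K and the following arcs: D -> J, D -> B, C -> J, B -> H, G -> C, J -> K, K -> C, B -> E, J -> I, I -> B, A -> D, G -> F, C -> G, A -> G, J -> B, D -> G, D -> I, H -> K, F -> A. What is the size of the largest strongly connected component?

10

{A, B, C, D, F, G, H, I, J, K} are all mutually reachable — one SCC of size 10.
{E} is an SCC by itself.
The largest has 10 vertices.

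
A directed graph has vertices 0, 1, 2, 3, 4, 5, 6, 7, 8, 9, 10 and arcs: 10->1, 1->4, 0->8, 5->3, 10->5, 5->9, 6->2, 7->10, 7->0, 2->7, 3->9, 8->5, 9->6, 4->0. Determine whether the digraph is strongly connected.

Yes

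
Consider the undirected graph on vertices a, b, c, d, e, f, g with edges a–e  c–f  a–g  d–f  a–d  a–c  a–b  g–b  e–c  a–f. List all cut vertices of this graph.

Removing a increases the component count from 1 to 2, so a is a cut vertex.
By contrast removing b leaves 1 component; it is not a cut vertex. No other vertex is a cut vertex either.

a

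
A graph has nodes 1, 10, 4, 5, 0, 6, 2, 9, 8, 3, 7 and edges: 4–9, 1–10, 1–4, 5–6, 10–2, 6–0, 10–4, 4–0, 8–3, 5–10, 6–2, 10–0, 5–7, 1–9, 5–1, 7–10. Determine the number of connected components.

2

Starting from 3 we can reach 3, 8. That is one component of size 2.
Starting from 0 we can reach 0, 1, 2, 4, 5, 6, 7, 9, 10. That is one component of size 9.
Total: 2 components.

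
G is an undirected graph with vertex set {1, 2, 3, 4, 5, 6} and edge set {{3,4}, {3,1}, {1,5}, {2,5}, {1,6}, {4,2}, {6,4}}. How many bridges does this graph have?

0

The edges on the cycle 1-6-4-2-5-1 are not bridges since each lies on that cycle.
Every edge lies on some cycle, so there are no bridges.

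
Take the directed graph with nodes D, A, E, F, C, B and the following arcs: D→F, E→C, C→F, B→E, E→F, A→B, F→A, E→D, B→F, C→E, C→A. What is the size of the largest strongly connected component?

6

{A, B, C, D, E, F} are all mutually reachable — one SCC of size 6.
The largest has 6 vertices.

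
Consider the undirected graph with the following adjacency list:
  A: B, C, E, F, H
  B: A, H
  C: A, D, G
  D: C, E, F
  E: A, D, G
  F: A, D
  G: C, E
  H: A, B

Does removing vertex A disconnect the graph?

Deleting A raises the number of components from 1 to 2, so A is a cut vertex.

Yes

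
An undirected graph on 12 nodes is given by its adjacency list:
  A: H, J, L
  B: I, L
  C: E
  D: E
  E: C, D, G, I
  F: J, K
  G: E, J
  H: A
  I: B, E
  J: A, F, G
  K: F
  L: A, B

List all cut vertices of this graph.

Removing A increases the component count from 1 to 2, so A is a cut vertex.
Removing E increases the component count from 1 to 3, so E is a cut vertex.
Removing F increases the component count from 1 to 2, so F is a cut vertex.
Likewise J is a cut vertex.
By contrast removing I leaves 1 component; it is not a cut vertex. No other vertex is a cut vertex either.

A, E, F, J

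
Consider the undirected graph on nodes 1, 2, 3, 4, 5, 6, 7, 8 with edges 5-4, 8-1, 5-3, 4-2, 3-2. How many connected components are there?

4

7 is isolated — a component by itself.
6 is isolated — a component by itself.
Starting from 1 we can reach 1, 8. That is one component of size 2.
Starting from 2 we can reach 2, 3, 4, 5. That is one component of size 4.
Total: 4 components.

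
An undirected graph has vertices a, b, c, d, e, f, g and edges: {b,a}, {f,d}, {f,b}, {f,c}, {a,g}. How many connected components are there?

2

e is isolated — a component by itself.
Starting from a we can reach a, b, c, d, f, g. That is one component of size 6.
Total: 2 components.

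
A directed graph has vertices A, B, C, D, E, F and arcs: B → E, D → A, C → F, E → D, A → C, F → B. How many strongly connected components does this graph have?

{A, B, C, D, E, F} are all mutually reachable — one SCC of size 6.
That gives 1 strongly connected component.

1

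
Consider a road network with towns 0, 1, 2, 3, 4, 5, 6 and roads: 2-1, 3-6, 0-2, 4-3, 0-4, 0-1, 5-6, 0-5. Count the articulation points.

1

Removing 0 increases the component count from 1 to 2, so 0 is a cut vertex.
By contrast removing 1 leaves 1 component; it is not a cut vertex. No other vertex is a cut vertex either.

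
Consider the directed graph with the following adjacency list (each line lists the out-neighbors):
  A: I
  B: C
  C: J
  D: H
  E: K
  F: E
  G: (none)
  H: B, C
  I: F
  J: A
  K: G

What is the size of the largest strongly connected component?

1

{G} is an SCC by itself.
{B} is an SCC by itself.
{K} is an SCC by itself.
{D} is an SCC by itself.
{H} is an SCC by itself.
(and 6 more singleton SCCs)
The largest has 1 vertex.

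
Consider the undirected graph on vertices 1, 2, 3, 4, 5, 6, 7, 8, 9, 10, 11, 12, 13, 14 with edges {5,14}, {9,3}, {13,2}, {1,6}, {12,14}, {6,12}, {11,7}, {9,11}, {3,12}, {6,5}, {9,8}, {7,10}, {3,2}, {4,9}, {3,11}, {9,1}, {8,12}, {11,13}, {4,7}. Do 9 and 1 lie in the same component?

From 9 we can reach 1, 2, 3, 4, 5, 6, 7, 8, 9, 10, 11, 12, 13, 14, which includes 1.

Yes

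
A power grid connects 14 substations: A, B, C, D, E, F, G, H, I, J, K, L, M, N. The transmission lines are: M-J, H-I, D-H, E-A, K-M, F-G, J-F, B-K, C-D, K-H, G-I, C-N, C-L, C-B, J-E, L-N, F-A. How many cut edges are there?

The edges on the cycle C-L-N-C are not bridges since each lies on that cycle.
Every edge lies on some cycle, so there are no bridges.

0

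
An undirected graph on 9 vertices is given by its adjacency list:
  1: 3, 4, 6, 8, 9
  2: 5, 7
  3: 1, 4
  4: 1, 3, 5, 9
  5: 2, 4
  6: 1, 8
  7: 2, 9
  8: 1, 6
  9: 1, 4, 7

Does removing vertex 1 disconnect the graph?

Yes

Deleting 1 raises the number of components from 1 to 2, so 1 is a cut vertex.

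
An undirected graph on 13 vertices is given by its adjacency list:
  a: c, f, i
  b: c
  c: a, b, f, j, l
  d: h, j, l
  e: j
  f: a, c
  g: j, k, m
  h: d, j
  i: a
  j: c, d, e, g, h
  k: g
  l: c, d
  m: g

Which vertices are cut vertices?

Removing a increases the component count from 1 to 2, so a is a cut vertex.
Removing c increases the component count from 1 to 3, so c is a cut vertex.
Removing g increases the component count from 1 to 3, so g is a cut vertex.
Likewise j is a cut vertex.
By contrast removing i leaves 1 component; it is not a cut vertex. No other vertex is a cut vertex either.

a, c, g, j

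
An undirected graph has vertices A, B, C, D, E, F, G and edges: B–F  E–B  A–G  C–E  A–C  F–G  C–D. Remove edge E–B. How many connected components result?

1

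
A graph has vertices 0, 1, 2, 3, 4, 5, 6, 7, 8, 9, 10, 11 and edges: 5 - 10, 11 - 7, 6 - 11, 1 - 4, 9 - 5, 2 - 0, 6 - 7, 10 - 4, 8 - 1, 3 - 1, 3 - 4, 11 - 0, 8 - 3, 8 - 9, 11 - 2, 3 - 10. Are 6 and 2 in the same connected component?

Yes

From 6 we can reach 0, 2, 6, 7, 11, which includes 2.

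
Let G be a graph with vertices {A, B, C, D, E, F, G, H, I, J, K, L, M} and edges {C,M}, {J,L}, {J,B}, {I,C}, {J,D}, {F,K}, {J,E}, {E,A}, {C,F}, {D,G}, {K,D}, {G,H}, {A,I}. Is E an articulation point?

Deleting E leaves 1 component (was 1) (its neighbors A, J remain connected to each other), so E is not a cut vertex.

No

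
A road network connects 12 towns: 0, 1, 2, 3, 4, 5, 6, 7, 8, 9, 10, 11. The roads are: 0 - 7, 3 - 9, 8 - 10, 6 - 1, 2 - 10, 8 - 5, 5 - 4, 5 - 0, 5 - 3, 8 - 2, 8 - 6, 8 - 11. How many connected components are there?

Starting from 0 we can reach 0, 1, 2, 3, 4, 5, 6, 7, 8, 9, 10, 11. That is one component of size 12.
Total: 1 component.

1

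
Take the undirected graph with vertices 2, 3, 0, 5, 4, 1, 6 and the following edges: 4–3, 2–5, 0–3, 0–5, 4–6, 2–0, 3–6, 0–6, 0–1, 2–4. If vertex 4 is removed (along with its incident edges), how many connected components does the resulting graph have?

1

With 4 gone, the remaining components are: {0, 1, 2, 3, 5, 6}.
That is 1 component.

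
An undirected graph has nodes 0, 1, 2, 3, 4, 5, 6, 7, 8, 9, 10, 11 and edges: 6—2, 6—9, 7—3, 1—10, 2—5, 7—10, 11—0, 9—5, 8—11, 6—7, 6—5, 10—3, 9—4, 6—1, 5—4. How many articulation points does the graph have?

2

Removing 6 increases the component count from 2 to 3, so 6 is a cut vertex.
Removing 11 increases the component count from 2 to 3, so 11 is a cut vertex.
By contrast removing 8 leaves 2 components; it is not a cut vertex. No other vertex is a cut vertex either.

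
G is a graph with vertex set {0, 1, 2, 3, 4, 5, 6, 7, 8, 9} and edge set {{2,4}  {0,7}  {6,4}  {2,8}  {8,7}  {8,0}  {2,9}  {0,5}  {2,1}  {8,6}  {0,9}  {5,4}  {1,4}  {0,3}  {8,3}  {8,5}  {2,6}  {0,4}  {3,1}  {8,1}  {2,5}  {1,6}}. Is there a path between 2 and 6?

From 2 we can reach 0, 1, 2, 3, 4, 5, 6, 7, 8, 9, which includes 6.

Yes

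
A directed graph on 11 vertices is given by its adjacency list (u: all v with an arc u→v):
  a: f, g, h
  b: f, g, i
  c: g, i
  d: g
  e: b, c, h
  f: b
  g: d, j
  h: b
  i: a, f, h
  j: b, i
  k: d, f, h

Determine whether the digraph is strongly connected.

There is no directed path from a to c, so the graph is not strongly connected.

No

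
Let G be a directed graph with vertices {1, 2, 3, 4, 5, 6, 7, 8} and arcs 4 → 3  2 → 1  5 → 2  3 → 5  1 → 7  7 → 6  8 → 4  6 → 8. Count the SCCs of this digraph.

1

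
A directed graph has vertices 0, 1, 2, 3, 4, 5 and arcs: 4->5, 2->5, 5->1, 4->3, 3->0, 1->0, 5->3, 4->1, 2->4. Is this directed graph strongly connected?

No

There is no directed path from 4 to 2, so the graph is not strongly connected.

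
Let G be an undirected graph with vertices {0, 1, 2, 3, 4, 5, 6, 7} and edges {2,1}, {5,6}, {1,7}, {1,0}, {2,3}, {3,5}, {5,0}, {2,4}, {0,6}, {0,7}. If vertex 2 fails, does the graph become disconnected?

Yes

Deleting 2 raises the number of components from 1 to 2, so 2 is a cut vertex.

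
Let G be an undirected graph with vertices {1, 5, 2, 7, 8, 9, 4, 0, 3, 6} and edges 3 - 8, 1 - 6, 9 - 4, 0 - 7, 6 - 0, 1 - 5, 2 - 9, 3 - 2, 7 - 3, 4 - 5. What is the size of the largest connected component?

Starting from 0 we can reach 0, 1, 2, 3, 4, 5, 6, 7, 8, 9. That is one component of size 10.
The largest has 10 vertices.

10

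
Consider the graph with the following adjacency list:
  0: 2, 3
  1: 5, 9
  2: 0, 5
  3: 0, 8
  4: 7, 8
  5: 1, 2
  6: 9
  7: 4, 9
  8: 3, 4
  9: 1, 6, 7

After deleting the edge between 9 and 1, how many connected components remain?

1

9 and 1 are still connected via 9-7-4-8-3-0-2-5-1, so the component count stays at 1.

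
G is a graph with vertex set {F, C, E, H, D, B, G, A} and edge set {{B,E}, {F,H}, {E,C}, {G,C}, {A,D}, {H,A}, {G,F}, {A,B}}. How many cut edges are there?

1

The edges on the cycle G-F-H-A-B-E-C-G are not bridges since each lies on that cycle.
But removing A-D disconnects A from D — this is a bridge.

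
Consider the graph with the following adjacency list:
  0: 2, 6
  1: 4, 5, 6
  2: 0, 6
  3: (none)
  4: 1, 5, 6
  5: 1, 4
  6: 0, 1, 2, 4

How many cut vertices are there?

Removing 6 increases the component count from 2 to 3, so 6 is a cut vertex.
By contrast removing 1 leaves 2 components; it is not a cut vertex. No other vertex is a cut vertex either.

1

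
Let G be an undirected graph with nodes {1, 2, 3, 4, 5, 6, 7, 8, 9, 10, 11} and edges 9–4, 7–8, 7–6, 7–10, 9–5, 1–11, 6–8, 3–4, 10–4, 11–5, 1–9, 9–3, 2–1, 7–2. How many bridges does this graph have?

The edges on the cycle 7-6-8-7 are not bridges since each lies on that cycle.
Every edge lies on some cycle, so there are no bridges.

0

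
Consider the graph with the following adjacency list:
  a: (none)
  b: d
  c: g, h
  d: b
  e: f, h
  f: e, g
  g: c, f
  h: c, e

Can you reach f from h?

From h we can reach c, e, f, g, h, which includes f.

Yes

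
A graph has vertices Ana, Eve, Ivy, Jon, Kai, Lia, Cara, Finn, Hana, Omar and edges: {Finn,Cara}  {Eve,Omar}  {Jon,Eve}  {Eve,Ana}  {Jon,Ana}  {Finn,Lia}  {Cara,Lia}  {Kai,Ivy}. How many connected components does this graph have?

Hana is isolated — a component by itself.
Starting from Ivy we can reach Ivy, Kai. That is one component of size 2.
Starting from Lia we can reach Lia, Cara, Finn. That is one component of size 3.
Starting from Ana we can reach Ana, Eve, Jon, Omar. That is one component of size 4.
Total: 4 components.

4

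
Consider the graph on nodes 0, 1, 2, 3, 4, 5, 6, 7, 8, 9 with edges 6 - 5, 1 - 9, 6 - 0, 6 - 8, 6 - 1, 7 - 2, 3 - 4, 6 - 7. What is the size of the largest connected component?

Starting from 3 we can reach 3, 4. That is one component of size 2.
Starting from 0 we can reach 0, 1, 2, 5, 6, 7, 8, 9. That is one component of size 8.
The largest has 8 vertices.

8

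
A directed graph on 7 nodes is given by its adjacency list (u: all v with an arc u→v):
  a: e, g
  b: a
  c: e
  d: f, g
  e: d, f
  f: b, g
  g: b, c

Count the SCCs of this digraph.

1

{a, b, c, d, e, f, g} are all mutually reachable — one SCC of size 7.
That gives 1 strongly connected component.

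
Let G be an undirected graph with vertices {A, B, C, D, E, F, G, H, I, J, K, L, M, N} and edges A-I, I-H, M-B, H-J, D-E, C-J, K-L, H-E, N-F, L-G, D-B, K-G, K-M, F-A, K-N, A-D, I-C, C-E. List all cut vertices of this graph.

K

Removing K increases the component count from 1 to 2, so K is a cut vertex.
By contrast removing M leaves 1 component; it is not a cut vertex. No other vertex is a cut vertex either.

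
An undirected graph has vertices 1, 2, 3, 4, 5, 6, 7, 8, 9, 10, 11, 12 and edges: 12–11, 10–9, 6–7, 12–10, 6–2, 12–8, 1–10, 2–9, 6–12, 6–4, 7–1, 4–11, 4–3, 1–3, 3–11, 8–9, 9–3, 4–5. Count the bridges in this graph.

1

The edges on the cycle 6-7-1-3-4-6 are not bridges since each lies on that cycle.
But removing 4–5 disconnects 4 from 5 — this is a bridge.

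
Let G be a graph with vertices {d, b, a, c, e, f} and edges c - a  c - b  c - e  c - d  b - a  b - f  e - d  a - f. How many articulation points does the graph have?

Removing c increases the component count from 1 to 2, so c is a cut vertex.
By contrast removing a leaves 1 component; it is not a cut vertex. No other vertex is a cut vertex either.

1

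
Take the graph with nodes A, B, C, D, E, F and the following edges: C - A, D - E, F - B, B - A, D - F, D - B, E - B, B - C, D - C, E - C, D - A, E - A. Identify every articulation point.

Removing A, for instance, still leaves 1 component. No single vertex removal increases the component count — the graph has no articulation points.

none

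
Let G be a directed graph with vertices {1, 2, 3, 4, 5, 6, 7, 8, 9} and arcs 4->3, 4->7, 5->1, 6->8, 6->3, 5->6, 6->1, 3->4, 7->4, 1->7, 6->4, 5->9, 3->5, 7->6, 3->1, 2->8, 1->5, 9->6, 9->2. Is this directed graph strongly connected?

There is no directed path from 8 to 2, so the graph is not strongly connected.

No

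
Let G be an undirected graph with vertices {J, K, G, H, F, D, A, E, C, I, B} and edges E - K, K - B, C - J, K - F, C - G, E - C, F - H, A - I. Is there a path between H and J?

From H we can reach B, C, E, F, G, H, J, K, which includes J.

Yes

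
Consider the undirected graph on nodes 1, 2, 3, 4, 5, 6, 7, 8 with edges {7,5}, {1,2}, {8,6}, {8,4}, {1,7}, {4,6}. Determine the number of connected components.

3 is isolated — a component by itself.
Starting from 4 we can reach 4, 6, 8. That is one component of size 3.
Starting from 1 we can reach 1, 2, 5, 7. That is one component of size 4.
Total: 3 components.

3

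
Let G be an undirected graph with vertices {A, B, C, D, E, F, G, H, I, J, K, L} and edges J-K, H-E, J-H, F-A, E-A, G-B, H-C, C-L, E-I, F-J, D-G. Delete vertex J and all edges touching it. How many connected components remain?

3

With J gone, the remaining components are: {K}; {B, D, G}; {A, C, E, F, H, I, L}.
That is 3 components.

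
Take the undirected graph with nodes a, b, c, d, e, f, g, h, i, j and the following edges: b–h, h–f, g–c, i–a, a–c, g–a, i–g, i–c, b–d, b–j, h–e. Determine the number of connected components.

2

Starting from a we can reach a, c, g, i. That is one component of size 4.
Starting from b we can reach b, d, e, f, h, j. That is one component of size 6.
Total: 2 components.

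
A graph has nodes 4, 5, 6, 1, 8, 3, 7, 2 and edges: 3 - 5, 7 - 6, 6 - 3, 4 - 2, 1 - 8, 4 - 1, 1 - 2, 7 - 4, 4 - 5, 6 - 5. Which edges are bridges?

The edges on the cycle 7-6-3-5-4-7 are not bridges since each lies on that cycle.
But removing 1 - 8 disconnects 1 from 8 — this is a bridge.

1-8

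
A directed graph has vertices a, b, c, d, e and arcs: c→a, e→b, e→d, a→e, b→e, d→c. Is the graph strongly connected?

Yes

From a we can reach every vertex (a, b, c, d, e), and every vertex can reach a (a, b, c, d, e). So the whole graph is one strongly connected component.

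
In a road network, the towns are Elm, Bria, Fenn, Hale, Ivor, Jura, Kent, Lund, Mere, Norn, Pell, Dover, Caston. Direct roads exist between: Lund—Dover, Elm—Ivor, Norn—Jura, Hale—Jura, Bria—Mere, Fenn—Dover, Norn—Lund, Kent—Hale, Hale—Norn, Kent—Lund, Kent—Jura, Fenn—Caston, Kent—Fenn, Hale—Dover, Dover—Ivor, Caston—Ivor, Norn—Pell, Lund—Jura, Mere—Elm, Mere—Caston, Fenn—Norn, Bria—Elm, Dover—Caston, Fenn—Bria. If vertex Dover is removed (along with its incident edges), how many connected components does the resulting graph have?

With Dover gone, the remaining components are: {Elm, Bria, Fenn, Hale, Ivor, Jura, Kent, Lund, Mere, Norn, Pell, Caston}.
That is 1 component.

1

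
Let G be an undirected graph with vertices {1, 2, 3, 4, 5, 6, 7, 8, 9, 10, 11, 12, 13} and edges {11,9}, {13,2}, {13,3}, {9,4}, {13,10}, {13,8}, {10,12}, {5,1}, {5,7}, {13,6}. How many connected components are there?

3

Starting from 1 we can reach 1, 5, 7. That is one component of size 3.
Starting from 4 we can reach 4, 9, 11. That is one component of size 3.
Starting from 2 we can reach 2, 3, 6, 8, 10, 12, 13. That is one component of size 7.
Total: 3 components.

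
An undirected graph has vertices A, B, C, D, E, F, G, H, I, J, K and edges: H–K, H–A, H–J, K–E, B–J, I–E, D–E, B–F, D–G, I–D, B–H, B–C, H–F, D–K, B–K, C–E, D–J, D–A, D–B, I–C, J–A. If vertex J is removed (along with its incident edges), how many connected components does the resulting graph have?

1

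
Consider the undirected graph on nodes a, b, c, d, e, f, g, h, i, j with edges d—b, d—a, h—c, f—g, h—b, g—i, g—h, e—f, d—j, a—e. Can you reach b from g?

From g we can reach a, b, c, d, e, f, g, h, i, j, which includes b.

Yes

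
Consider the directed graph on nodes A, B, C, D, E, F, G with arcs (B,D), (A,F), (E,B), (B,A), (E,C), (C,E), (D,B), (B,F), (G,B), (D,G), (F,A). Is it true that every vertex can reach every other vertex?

There is no directed path from G to E, so the graph is not strongly connected.

No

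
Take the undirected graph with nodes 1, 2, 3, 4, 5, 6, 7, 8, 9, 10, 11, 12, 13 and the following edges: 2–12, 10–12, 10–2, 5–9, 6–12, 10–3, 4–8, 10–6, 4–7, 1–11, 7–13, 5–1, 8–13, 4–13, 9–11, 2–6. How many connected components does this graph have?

3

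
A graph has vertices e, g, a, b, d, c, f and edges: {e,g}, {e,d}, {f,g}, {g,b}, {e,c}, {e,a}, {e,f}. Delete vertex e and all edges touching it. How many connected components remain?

4

With e gone, the remaining components are: {a}; {c}; {d}; {b, f, g}.
That is 4 components.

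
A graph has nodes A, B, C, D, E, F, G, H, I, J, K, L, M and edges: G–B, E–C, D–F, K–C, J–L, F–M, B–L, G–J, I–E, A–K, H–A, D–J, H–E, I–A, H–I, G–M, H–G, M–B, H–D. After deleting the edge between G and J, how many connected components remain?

1

G and J are still connected via G-H-D-J, so the component count stays at 1.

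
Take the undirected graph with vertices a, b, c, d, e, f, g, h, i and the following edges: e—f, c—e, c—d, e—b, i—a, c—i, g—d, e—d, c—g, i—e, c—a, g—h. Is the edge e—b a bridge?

Removing e—b leaves no path between e and b: the component count goes from 1 to 2. So it is a bridge.

Yes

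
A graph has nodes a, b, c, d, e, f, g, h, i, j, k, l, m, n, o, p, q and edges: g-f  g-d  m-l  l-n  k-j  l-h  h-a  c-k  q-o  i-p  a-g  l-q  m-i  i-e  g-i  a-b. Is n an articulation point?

Deleting n leaves 2 components (was 2), so n is not a cut vertex.

No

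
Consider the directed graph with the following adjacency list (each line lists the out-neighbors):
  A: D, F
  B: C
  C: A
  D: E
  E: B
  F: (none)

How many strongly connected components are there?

{A, B, C, D, E} are all mutually reachable — one SCC of size 5.
{F} is an SCC by itself.
That gives 2 strongly connected components.

2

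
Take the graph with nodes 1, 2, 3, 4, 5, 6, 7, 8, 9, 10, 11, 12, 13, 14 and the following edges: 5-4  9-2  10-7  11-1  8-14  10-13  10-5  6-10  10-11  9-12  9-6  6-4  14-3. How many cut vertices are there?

Removing 6 increases the component count from 2 to 3, so 6 is a cut vertex.
Removing 9 increases the component count from 2 to 4, so 9 is a cut vertex.
Removing 10 increases the component count from 2 to 5, so 10 is a cut vertex.
Likewise 11, 14 are cut vertices.
By contrast removing 12 leaves 2 components; it is not a cut vertex. No other vertex is a cut vertex either.

5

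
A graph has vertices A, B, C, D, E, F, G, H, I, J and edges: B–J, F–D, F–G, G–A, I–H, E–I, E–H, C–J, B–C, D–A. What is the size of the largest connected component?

4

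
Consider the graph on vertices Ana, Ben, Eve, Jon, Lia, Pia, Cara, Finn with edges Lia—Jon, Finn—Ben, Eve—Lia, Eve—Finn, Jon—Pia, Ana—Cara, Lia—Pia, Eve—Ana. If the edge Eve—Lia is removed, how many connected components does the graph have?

2

Before removal there is 1 component.
Eve—Lia is a bridge — removing it separates Eve's side from Lia's side.
After removal: 2 components.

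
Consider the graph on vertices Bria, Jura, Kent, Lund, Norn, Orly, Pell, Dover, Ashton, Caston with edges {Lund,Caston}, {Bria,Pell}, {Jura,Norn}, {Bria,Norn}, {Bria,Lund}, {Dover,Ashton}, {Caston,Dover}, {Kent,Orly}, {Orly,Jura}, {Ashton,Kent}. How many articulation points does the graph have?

1

Removing Bria increases the component count from 1 to 2, so Bria is a cut vertex.
By contrast removing Pell leaves 1 component; it is not a cut vertex. No other vertex is a cut vertex either.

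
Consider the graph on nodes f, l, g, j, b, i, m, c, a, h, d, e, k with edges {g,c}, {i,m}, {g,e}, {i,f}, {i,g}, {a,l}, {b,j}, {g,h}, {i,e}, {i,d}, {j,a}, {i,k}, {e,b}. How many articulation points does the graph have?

6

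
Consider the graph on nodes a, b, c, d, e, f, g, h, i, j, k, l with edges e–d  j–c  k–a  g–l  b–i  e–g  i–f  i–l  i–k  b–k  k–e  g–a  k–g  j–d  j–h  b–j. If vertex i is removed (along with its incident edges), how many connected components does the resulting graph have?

2

With i gone, the remaining components are: {f}; {a, b, c, d, e, g, h, j, k, l}.
That is 2 components.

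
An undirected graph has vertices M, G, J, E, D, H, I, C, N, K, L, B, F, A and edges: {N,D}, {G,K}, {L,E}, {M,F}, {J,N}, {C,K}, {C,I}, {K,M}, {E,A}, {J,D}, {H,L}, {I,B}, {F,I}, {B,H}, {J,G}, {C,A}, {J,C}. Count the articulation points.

1

Removing J increases the component count from 1 to 2, so J is a cut vertex.
By contrast removing D leaves 1 component; it is not a cut vertex. No other vertex is a cut vertex either.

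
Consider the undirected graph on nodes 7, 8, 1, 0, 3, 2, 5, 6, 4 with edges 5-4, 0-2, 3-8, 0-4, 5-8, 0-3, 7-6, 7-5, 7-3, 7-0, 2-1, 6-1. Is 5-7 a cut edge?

After removing 5-7, the path 5-8-3-7 still connects them, so the edge is not a bridge.

No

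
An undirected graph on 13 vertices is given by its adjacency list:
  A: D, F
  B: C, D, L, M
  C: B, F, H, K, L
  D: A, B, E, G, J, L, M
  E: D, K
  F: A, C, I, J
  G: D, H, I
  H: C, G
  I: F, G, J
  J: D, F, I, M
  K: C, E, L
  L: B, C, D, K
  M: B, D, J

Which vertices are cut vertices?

none

Removing F, for instance, still leaves 1 component. No single vertex removal increases the component count — the graph has no articulation points.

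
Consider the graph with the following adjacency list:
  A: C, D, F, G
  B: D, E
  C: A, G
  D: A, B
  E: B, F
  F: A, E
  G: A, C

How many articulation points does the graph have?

Removing A increases the component count from 1 to 2, so A is a cut vertex.
By contrast removing F leaves 1 component; it is not a cut vertex. No other vertex is a cut vertex either.

1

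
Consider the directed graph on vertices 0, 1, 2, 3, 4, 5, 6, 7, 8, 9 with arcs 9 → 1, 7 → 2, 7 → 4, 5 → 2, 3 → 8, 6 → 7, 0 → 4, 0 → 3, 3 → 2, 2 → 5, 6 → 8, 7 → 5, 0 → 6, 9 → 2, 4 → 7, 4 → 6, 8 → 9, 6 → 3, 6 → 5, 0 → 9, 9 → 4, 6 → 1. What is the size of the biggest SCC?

6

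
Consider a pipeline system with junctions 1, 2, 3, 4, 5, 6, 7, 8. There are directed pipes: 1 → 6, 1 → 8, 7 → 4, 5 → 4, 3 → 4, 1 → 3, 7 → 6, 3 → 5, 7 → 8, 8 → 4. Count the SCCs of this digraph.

{4} is an SCC by itself.
{5} is an SCC by itself.
{7} is an SCC by itself.
{2} is an SCC by itself.
{1} is an SCC by itself.
(and 3 more singleton SCCs)
That gives 8 strongly connected components.

8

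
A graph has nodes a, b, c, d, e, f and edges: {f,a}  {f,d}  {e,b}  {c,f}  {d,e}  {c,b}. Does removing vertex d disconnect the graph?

No

Deleting d leaves 1 component (was 1) (its neighbors e, f remain connected to each other), so d is not a cut vertex.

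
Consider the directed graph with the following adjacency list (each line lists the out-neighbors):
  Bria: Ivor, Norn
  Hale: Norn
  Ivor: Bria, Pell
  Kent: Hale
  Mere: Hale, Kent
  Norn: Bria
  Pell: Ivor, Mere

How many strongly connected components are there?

{Bria, Hale, Ivor, Kent, Mere, Norn, Pell} are all mutually reachable — one SCC of size 7.
That gives 1 strongly connected component.

1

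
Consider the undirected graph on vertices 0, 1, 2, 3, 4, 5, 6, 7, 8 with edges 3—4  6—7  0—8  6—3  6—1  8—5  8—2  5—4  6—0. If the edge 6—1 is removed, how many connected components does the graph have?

2

Before removal there is 1 component.
6—1 is a bridge — removing it separates 6's side from 1's side.
After removal: 2 components.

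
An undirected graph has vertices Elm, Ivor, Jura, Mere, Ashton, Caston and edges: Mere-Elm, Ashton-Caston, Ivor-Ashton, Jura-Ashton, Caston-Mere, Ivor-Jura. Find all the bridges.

Ashton-Caston, Caston-Mere, Elm-Mere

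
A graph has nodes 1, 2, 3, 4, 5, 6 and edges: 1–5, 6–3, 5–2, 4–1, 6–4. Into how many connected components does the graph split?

Starting from 1 we can reach 1, 2, 3, 4, 5, 6. That is one component of size 6.
Total: 1 component.

1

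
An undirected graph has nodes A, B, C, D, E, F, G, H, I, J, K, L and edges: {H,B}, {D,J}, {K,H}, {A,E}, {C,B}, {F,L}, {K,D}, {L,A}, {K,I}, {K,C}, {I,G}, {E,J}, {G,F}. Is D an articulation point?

No

Deleting D leaves 1 component (was 1) (its neighbors J, K remain connected to each other), so D is not a cut vertex.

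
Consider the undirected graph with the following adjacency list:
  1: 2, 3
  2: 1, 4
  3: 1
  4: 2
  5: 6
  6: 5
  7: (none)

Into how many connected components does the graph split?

3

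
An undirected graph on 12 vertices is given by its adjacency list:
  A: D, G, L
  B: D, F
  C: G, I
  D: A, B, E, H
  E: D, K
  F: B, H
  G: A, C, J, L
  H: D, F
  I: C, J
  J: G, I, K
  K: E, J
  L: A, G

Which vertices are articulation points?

D

Removing D increases the component count from 1 to 2, so D is a cut vertex.
By contrast removing K leaves 1 component; it is not a cut vertex. No other vertex is a cut vertex either.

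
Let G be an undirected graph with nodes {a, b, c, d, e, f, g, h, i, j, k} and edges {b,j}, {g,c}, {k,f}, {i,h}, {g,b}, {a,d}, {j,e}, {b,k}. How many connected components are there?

3

Starting from a we can reach a, d. That is one component of size 2.
Starting from h we can reach h, i. That is one component of size 2.
Starting from b we can reach b, c, e, f, g, j, k. That is one component of size 7.
Total: 3 components.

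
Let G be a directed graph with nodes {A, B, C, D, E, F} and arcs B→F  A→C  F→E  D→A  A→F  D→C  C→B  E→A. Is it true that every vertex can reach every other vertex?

No

There is no directed path from F to D, so the graph is not strongly connected.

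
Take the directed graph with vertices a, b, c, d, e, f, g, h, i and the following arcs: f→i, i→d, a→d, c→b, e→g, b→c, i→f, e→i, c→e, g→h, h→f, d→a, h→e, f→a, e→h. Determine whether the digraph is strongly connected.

No

There is no directed path from e to c, so the graph is not strongly connected.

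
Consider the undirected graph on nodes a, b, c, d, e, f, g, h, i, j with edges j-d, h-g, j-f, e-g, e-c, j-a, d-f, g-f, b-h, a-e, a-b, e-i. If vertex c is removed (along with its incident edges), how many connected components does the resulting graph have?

1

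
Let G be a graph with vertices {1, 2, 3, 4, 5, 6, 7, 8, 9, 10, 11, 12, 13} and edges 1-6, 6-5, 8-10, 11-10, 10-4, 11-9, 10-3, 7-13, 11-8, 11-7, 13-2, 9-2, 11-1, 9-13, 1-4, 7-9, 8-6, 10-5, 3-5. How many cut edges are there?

The edges on the cycle 11-1-4-10-11 are not bridges since each lies on that cycle.
Every edge lies on some cycle, so there are no bridges.

0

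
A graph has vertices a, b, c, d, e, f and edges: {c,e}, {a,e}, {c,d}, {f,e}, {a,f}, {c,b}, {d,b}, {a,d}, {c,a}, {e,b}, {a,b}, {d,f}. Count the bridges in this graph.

The edges on the cycle c-a-d-c are not bridges since each lies on that cycle.
Every edge lies on some cycle, so there are no bridges.

0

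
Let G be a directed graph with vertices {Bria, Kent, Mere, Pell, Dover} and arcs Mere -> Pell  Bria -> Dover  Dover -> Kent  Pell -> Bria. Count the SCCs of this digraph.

{Mere} is an SCC by itself.
{Pell} is an SCC by itself.
{Kent} is an SCC by itself.
{Dover} is an SCC by itself.
{Bria} is an SCC by itself.
That gives 5 strongly connected components.

5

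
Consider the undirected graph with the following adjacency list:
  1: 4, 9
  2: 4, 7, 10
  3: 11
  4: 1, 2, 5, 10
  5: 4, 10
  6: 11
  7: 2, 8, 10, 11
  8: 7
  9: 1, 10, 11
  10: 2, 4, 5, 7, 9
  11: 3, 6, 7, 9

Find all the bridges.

The edges on the cycle 10-2-4-5-10 are not bridges since each lies on that cycle.
But removing 7-8 disconnects 7 from 8; removing 3-11 disconnects 3 from 11; removing 6-11 disconnects 6 from 11 — these are bridges.

11-3, 11-6, 7-8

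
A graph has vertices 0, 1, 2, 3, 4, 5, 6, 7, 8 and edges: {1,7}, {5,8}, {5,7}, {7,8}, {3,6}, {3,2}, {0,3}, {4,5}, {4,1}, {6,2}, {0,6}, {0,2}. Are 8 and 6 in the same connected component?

The component containing 8 is {1, 4, 5, 7, 8}, and 6 is not in it.

No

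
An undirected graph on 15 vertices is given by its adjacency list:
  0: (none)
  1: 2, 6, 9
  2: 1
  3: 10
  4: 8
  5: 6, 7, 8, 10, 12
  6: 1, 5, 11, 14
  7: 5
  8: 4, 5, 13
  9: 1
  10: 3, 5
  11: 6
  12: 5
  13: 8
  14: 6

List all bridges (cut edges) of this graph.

1-2, 1-6, 1-9, 10-3, 10-5, 11-6, 12-5, 13-8, 14-6, 4-8, 5-6, 5-7, 5-8

removing 10-3 disconnects 10 from 3; removing 1-2 disconnects 1 from 2; removing 6-5 disconnects 6 from 5; removing 8-5 disconnects 8 from 5 — these are bridges.
In total 13 edges are bridges.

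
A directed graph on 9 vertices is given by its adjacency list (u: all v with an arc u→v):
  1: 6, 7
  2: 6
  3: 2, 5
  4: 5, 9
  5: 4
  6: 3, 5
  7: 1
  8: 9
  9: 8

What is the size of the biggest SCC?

3

{2, 3, 6} are all mutually reachable — one SCC of size 3.
{1, 7} are all mutually reachable — one SCC of size 2.
{8, 9} are all mutually reachable — one SCC of size 2.
{4, 5} are all mutually reachable — one SCC of size 2.
The largest has 3 vertices.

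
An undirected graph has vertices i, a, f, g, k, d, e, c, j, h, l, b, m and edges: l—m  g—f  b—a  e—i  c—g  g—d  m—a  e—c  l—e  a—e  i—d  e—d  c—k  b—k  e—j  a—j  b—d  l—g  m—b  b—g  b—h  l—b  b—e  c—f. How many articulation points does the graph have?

1

Removing b increases the component count from 1 to 2, so b is a cut vertex.
By contrast removing l leaves 1 component; it is not a cut vertex. No other vertex is a cut vertex either.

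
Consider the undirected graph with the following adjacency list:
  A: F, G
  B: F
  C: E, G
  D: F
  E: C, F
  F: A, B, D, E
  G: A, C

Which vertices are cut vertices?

F

Removing F increases the component count from 1 to 3, so F is a cut vertex.
By contrast removing B leaves 1 component; it is not a cut vertex. No other vertex is a cut vertex either.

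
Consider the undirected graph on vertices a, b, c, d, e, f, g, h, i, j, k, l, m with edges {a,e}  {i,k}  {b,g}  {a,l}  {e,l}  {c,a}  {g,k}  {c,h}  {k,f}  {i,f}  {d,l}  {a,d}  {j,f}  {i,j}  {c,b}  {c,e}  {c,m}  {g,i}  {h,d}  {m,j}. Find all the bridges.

The edges on the cycle c-h-d-l-e-c are not bridges since each lies on that cycle.
Every edge lies on some cycle, so there are no bridges.

none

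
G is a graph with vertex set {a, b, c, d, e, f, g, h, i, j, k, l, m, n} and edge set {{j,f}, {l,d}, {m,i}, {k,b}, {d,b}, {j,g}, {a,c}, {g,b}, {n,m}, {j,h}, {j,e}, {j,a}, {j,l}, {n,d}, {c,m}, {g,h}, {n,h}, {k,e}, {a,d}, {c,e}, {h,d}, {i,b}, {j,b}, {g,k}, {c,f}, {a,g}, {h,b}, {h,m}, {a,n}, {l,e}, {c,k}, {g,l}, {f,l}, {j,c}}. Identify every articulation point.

Removing l, for instance, still leaves 1 component. No single vertex removal increases the component count — the graph has no articulation points.

none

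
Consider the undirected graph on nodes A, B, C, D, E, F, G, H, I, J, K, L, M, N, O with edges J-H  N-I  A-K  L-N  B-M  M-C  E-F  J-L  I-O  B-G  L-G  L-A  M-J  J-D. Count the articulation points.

6

Removing A increases the component count from 2 to 3, so A is a cut vertex.
Removing I increases the component count from 2 to 3, so I is a cut vertex.
Removing J increases the component count from 2 to 4, so J is a cut vertex.
Likewise L, M, N are cut vertices.
By contrast removing D leaves 2 components; it is not a cut vertex. No other vertex is a cut vertex either.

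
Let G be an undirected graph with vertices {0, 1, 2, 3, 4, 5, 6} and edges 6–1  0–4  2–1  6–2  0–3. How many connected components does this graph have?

3

5 is isolated — a component by itself.
Starting from 0 we can reach 0, 3, 4. That is one component of size 3.
Starting from 1 we can reach 1, 2, 6. That is one component of size 3.
Total: 3 components.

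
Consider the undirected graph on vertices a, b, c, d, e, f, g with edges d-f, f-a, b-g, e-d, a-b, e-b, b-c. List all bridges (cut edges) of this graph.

The edges on the cycle e-d-f-a-b-e are not bridges since each lies on that cycle.
But removing b-c disconnects b from c; removing b-g disconnects b from g — these are bridges.

b-c, b-g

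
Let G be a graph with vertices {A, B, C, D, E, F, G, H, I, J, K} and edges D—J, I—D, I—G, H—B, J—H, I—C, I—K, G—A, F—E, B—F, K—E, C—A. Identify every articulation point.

Removing I increases the component count from 1 to 2, so I is a cut vertex.
By contrast removing J leaves 1 component; it is not a cut vertex. No other vertex is a cut vertex either.

I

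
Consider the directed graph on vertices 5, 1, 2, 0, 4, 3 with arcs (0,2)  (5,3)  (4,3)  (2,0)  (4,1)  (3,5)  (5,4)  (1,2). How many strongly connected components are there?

3

{3, 4, 5} are all mutually reachable — one SCC of size 3.
{0, 2} are all mutually reachable — one SCC of size 2.
{1} is an SCC by itself.
That gives 3 strongly connected components.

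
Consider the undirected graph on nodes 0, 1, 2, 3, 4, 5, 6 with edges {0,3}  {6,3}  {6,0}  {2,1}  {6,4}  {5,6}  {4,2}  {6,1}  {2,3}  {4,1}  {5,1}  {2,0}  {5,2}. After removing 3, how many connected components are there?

1

With 3 gone, the remaining components are: {0, 1, 2, 4, 5, 6}.
That is 1 component.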